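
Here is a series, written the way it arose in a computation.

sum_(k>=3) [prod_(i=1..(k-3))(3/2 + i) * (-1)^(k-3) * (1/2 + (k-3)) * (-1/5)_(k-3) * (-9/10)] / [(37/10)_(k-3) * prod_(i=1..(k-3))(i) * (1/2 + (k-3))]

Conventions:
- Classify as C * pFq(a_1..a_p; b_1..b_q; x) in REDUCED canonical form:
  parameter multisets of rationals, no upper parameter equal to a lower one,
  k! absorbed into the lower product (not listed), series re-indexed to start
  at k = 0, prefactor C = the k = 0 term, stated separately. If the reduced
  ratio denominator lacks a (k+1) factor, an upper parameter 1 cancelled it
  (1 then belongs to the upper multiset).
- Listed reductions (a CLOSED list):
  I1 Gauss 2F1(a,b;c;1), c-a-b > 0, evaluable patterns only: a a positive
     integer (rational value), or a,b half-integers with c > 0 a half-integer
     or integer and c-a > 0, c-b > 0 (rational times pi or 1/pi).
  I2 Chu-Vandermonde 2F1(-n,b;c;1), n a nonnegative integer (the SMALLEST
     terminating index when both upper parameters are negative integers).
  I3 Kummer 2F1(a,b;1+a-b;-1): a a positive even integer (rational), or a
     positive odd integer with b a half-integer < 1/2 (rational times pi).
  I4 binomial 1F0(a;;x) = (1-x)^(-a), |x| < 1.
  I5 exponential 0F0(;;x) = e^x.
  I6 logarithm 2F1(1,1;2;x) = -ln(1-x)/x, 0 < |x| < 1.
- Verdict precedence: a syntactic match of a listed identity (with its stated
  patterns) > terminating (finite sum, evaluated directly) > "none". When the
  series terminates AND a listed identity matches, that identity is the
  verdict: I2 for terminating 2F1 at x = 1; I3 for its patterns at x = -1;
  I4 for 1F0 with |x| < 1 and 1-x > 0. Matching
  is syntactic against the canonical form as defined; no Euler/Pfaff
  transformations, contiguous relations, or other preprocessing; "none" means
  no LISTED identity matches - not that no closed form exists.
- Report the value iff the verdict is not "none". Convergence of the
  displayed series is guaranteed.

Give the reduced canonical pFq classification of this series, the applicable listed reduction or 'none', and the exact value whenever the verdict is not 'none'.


The series (x = -1) is 2F1: upper {-1/5, 5/2}, lower {37/10}, prefactor -9/10. Verdict: none - at argument -1 the multisets {-1/5, 5/2} ; {37/10} match no listed identity.

The tell: t_0 = -9/10 here, and the running product (C = -9/10) telescopes to a rising factorial.
Ratio: r(k) = (-1) * (k-1/5) (k+5/2) / [(k+37/10) (k+1)] - rational in k. x = (-1); t_0 = -9/10; negate the roots.


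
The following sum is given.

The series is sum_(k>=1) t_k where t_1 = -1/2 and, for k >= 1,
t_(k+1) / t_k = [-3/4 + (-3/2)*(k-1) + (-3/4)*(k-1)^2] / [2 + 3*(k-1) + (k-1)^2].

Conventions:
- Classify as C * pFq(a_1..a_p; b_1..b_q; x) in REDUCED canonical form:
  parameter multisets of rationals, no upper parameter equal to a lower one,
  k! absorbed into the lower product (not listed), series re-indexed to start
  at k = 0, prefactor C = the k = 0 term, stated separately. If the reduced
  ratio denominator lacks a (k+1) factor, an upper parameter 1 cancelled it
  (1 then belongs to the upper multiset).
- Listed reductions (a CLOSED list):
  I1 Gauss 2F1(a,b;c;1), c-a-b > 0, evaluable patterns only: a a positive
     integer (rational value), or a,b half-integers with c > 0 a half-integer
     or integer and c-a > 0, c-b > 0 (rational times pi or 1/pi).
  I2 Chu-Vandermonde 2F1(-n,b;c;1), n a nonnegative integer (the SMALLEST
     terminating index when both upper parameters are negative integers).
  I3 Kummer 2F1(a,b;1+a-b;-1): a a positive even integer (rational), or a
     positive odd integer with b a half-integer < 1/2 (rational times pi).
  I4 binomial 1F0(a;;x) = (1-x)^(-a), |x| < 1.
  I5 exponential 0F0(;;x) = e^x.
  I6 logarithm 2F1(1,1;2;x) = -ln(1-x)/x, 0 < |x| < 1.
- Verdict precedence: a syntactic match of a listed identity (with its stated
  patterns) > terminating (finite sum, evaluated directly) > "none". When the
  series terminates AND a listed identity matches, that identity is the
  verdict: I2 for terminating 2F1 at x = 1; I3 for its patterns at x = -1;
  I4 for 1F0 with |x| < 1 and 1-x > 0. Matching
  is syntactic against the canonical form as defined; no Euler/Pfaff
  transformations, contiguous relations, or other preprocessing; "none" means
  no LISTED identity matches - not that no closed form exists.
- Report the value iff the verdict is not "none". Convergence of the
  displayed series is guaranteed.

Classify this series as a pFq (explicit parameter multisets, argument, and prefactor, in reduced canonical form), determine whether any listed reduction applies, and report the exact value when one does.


Canonical form: C = -1/2 times 2F1 with upper {1, 1}, lower {2}, x = -3/4. Verdict: the I6 logarithm reduction applies (the logarithm: parameters (1,1;2), x = -3/4). Its exact value is (-2/3) * ln(7/4).

First insight: with t_0 = -1/2, the expanded ratio factors over Q; prefactor -1/2, roots give parameters.
Ratio: r(k) = (-3/4) * (k+1) (k+1) / [(k+2) (k+1)] - rational; roots negated = parameters, x = (-3/4), C = -1/2.


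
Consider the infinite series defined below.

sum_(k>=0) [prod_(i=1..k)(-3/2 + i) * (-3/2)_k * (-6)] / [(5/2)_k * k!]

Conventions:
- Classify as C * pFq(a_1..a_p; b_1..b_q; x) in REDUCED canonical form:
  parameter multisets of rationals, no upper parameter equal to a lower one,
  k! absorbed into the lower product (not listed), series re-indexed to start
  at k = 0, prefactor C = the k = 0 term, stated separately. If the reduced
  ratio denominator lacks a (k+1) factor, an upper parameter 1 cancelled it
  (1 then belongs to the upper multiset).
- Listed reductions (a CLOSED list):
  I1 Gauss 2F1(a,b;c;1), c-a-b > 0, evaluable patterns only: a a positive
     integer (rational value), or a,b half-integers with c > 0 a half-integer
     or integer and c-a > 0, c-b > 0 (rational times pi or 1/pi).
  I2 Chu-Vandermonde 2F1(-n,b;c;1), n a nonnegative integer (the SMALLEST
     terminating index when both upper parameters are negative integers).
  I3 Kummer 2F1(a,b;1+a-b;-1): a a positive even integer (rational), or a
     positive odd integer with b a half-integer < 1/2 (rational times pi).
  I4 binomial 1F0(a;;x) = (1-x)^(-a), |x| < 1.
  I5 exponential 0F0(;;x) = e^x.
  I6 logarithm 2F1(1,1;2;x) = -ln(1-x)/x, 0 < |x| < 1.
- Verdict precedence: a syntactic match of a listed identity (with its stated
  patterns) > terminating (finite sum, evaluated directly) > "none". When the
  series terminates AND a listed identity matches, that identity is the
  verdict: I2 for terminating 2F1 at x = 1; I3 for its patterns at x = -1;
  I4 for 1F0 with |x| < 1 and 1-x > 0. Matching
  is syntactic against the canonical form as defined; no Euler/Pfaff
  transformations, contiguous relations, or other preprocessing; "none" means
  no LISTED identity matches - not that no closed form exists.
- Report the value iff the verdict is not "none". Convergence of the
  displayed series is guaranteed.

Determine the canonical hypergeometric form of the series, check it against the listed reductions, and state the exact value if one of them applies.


Structural cue: with t_0 = -6, the running product (C = -6) telescopes to a rising factorial.
Step ratio: r(k) = 1 * (k-3/2) (k-1/2) / [(k+5/2) (k+1)] - rational in k. x = 1; t_0 = -6; negate the roots.

At argument 1: a 2F1 with upper {-3/2, -1/2}, lower {5/2}, scaled by C = -6. Verdict: this is the half-integer Gauss pattern (I1) (x = 1; upper {-3/2, -1/2} half-integers, c = 5/2 in the evaluable pattern). Its exact value is (-315/128) * pi.


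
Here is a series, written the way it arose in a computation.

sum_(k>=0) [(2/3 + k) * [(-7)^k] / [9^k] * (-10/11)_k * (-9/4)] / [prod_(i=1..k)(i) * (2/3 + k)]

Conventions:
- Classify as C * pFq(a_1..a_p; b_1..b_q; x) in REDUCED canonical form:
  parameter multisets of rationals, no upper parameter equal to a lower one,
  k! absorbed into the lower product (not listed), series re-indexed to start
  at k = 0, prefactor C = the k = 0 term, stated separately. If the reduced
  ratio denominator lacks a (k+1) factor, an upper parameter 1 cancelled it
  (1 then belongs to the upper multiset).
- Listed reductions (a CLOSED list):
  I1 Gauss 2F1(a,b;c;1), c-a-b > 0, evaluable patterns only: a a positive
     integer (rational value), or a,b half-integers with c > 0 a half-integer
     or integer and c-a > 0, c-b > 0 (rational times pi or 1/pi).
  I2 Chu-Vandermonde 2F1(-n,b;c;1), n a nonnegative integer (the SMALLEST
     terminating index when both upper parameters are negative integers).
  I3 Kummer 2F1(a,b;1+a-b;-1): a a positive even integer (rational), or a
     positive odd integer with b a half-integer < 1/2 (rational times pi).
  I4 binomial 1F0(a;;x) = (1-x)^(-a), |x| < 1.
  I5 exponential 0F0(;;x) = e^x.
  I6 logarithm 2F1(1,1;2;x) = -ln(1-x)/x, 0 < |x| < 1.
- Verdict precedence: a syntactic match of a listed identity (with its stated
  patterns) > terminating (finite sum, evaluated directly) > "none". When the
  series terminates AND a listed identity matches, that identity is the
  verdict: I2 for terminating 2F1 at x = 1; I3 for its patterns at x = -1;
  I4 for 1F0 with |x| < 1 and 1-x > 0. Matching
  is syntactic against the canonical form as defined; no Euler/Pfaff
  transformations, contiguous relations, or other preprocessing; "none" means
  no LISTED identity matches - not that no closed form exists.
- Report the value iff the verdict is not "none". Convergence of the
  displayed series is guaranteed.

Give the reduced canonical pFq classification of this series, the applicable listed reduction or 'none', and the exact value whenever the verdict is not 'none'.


With C = -9/4: the canonical form is 1F0(-10/11; -; -7/9). Verdict: the binomial series (I4) fires (the 1F0 binomial series: exponent 10/11, x = -7/9). Value: (-9/4) * (16/9)^(10/11).

Key observation: x = (-7/9) and striking the common factor k + 2/3 reduces the term (C = -9/4).
Consecutive-term ratio: r(k) = (-7/9) * (k-10/11) / [(k+1)] - rational in k. x = (-7/9); t_0 = -9/4; negate the roots.


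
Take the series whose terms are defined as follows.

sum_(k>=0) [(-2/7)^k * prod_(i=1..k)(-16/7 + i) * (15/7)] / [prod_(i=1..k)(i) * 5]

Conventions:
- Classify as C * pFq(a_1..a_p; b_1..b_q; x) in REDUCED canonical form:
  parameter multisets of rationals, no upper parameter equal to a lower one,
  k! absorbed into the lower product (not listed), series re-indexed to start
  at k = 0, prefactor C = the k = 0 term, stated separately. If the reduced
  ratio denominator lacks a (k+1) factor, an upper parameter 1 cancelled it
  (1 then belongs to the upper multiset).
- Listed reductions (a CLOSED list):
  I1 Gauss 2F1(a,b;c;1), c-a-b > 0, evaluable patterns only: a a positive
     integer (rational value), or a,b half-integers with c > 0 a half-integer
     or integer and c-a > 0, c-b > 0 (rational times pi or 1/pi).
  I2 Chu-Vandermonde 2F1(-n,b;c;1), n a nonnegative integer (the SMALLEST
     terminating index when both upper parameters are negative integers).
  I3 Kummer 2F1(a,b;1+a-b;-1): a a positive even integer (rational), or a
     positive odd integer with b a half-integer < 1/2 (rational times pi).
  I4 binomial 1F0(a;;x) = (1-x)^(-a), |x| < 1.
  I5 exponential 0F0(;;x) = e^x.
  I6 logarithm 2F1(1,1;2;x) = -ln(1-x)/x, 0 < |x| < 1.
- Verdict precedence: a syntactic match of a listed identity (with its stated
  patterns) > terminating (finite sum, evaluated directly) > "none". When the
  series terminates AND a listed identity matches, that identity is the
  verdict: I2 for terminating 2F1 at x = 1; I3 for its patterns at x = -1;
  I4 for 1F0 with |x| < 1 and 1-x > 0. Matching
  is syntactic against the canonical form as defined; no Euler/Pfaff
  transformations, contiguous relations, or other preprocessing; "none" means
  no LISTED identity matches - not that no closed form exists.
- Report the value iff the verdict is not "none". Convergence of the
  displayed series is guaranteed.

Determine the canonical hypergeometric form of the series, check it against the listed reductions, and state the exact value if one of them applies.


At argument -2/7: a 1F0 with upper {-9/7}, lower {-}, scaled by C = 3/7. Verdict (x = -2/7): the I4 binomial reduction applies (the 1F0 binomial series: exponent 9/7, x = -2/7). Sum: (3/7) * (9/7)^(9/7).

Key observation: t_0 being 3/7, the running product (C = 3/7, x = -2/7) telescopes to a rising factorial.
Ratio: r(k) = (-2/7) * (k-9/7) / [(k+1)] - rational in k. x = (-2/7); t_0 = 3/7; negate the roots.


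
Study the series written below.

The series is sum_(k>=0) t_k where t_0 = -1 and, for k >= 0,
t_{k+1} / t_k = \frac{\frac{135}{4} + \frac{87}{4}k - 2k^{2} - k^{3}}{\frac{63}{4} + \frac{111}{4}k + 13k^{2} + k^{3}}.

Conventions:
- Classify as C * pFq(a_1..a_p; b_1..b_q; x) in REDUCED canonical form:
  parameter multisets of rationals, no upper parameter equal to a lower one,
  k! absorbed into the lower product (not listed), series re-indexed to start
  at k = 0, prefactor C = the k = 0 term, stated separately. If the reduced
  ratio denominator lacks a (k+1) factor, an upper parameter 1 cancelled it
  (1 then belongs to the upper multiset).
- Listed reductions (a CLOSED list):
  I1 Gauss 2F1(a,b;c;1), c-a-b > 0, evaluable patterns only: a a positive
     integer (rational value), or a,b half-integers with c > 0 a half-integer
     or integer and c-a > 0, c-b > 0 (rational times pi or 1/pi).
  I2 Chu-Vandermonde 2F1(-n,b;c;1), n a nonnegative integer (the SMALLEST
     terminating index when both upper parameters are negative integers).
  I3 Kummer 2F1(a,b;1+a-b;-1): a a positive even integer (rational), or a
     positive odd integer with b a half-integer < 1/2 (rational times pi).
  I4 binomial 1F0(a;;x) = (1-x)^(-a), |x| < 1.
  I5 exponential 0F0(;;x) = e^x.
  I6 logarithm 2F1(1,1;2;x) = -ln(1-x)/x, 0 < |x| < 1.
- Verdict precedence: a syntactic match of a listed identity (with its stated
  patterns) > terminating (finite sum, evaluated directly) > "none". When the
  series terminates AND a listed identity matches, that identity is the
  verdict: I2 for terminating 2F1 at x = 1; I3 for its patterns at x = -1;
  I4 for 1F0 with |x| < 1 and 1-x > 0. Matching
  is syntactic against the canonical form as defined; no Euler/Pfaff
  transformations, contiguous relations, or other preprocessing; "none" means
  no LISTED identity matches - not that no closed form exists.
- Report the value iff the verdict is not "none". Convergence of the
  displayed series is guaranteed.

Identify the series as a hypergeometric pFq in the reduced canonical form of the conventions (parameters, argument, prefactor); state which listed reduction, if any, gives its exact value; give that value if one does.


This is -1 * 2F1(-\frac{9}{2}, 5; \frac{21}{2}; -1) in reduced canonical form. Verdict at x = -1: Kummer (I3) matches (x = -1; c = \frac{21}{2} equals 1+a-b for upper {-\frac{9}{2}, 5}: listed pattern). Value: \left(-\frac{2078505}{1048576}\right) \cdot \pi.

The tell: x = -1 and roots of the ratio polynomials (C = -1, x = -1) are the negated parameters.
Term ratio: r(k) = -1 * (k-\frac{9}{2}) (k+5) / [(k+\frac{21}{2}) (k+1)] - rational; roots negated = parameters, x = -1, C = -1.


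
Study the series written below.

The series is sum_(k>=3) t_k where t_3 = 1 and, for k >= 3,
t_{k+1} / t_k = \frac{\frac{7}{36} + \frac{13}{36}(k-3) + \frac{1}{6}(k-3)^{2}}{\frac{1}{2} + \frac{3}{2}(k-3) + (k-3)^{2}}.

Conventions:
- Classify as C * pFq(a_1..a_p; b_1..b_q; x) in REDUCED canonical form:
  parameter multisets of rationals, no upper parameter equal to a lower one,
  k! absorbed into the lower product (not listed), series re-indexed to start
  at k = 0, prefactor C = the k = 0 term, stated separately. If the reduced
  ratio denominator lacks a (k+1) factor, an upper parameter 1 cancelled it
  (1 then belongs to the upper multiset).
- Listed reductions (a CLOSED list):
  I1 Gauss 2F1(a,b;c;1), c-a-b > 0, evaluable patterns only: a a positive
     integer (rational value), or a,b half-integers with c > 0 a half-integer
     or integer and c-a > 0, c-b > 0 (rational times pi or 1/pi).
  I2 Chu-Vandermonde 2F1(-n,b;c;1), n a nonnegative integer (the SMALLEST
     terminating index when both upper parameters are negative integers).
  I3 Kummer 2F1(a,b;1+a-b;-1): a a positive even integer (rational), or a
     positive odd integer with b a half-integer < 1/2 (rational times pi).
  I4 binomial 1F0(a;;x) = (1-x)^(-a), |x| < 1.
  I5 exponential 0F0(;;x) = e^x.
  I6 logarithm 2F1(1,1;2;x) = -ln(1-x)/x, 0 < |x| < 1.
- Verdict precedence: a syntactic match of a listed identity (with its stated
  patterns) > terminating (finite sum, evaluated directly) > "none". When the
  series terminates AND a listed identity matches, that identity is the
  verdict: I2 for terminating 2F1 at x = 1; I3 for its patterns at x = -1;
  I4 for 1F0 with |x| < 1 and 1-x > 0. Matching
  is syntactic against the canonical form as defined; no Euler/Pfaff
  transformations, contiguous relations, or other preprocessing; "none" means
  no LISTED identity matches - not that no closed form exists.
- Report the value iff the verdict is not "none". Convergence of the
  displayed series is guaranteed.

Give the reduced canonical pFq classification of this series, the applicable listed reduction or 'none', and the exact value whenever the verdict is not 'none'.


At argument \frac{1}{6}: a 2F1 with upper {1, \frac{7}{6}}, lower {\frac{1}{2}}, scaled by C = 1. Verdict: none (x = \frac{1}{6}): each listed identity misses the multisets {1, \frac{7}{6}} ; {\frac{1}{2}}.

The tell: with t_0 = 1, the expanded ratio factors over Q; prefactor 1, roots give parameters.
Adjacent-term ratio: r(k) = \frac{1}{6} * (k+1) (k+\frac{7}{6}) / [(k+\frac{1}{2}) (k+1)] - rational in k. x = \frac{1}{6}; t_0 = 1; negate the roots.


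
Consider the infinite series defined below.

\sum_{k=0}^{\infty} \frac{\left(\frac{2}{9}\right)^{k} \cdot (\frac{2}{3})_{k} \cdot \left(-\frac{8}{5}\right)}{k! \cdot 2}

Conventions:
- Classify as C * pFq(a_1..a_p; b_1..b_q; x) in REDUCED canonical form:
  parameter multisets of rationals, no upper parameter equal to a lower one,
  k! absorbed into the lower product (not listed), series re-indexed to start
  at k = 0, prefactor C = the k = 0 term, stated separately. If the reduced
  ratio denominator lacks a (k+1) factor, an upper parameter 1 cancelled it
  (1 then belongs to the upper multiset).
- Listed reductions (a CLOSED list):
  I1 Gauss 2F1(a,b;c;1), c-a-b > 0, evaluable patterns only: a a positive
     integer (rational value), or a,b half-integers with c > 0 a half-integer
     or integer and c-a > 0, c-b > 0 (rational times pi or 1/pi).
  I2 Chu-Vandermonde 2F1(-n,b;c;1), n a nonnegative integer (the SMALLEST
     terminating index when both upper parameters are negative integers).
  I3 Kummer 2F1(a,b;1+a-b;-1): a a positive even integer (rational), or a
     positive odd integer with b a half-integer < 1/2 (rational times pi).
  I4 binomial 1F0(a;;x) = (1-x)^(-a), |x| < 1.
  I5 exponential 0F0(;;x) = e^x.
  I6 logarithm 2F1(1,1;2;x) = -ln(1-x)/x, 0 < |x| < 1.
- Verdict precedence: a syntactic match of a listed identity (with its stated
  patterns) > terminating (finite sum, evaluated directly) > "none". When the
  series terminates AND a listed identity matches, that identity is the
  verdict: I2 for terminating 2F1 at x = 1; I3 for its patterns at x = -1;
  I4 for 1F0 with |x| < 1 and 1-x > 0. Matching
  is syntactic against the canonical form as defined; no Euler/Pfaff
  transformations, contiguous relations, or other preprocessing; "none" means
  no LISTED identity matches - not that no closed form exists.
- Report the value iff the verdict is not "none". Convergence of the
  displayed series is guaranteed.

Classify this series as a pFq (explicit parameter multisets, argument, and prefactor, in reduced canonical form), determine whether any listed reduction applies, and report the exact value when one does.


Prefactor -\frac{4}{5}, argument \frac{2}{9}: 1F0 with upper {\frac{2}{3}} over lower {-}. Verdict: the I4 binomial reduction fires (the 1F0 binomial series: exponent -2/3, x = \frac{2}{9}). Exact value: \left(-\frac{4}{5}\right) \cdot \left(\frac{7}{9}\right)^{-\frac{2}{3}}.

Structural cue: t_0 = -\frac{4}{5} here, and the constant factors (C = -4/5) combine into one prefactor.
Step ratio: r(k) = \frac{2}{9} * (k+\frac{2}{3}) / [(k+1)] ; factor over Q: parameters, x = \frac{2}{9}, and C = -\frac{4}{5}.


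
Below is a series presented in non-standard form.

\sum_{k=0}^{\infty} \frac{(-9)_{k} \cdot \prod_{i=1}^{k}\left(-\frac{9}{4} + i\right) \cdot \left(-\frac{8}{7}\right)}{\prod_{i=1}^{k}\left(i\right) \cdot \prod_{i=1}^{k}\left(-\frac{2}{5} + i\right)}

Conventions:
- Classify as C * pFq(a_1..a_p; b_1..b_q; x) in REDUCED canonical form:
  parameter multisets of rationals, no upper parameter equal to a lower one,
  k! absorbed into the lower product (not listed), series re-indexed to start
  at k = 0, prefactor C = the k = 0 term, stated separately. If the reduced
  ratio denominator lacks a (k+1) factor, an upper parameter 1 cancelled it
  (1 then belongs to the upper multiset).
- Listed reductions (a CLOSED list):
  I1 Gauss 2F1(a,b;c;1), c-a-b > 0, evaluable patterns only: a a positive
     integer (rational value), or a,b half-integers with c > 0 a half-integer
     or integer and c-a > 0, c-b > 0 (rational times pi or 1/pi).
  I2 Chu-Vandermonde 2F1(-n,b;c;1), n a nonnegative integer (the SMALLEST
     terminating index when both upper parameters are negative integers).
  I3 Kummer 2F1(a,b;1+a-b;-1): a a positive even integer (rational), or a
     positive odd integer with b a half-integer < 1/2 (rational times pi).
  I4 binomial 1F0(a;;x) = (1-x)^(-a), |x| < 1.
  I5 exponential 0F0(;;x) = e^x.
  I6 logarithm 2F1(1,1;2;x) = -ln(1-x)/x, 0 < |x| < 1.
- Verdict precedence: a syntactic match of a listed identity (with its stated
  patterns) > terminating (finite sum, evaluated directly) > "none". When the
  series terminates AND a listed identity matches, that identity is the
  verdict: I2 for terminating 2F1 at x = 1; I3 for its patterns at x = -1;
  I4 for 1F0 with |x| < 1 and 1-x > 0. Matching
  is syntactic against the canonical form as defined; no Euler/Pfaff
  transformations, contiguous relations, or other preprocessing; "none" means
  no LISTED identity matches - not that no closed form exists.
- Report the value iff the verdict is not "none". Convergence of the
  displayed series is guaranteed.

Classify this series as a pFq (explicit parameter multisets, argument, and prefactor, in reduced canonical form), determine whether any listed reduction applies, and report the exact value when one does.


Reduced: x = 1, 2F1, upper = {-9, -\frac{5}{4}}, lower = {\frac{3}{5}}, C = -\frac{8}{7}. Verdict (x = 1): Chu-Vandermonde (I2) applies (terminating 2F1 at x = 1 with n = 9, b = -5/4, c = \frac{3}{5}). Exact value: -\frac{897246795023}{29037166592}.

Structural cue: with t_0 = -\frac{8}{7}, the product of the first k integers (C = -8/7, x = 1) is k!.
Term ratio: r(k) = 1 * (k-9) (k-\frac{5}{4}) / [(k+\frac{3}{5}) (k+1)] - poly over poly, x = 1 from leading terms; C = -\frac{8}{7} at k = 0.


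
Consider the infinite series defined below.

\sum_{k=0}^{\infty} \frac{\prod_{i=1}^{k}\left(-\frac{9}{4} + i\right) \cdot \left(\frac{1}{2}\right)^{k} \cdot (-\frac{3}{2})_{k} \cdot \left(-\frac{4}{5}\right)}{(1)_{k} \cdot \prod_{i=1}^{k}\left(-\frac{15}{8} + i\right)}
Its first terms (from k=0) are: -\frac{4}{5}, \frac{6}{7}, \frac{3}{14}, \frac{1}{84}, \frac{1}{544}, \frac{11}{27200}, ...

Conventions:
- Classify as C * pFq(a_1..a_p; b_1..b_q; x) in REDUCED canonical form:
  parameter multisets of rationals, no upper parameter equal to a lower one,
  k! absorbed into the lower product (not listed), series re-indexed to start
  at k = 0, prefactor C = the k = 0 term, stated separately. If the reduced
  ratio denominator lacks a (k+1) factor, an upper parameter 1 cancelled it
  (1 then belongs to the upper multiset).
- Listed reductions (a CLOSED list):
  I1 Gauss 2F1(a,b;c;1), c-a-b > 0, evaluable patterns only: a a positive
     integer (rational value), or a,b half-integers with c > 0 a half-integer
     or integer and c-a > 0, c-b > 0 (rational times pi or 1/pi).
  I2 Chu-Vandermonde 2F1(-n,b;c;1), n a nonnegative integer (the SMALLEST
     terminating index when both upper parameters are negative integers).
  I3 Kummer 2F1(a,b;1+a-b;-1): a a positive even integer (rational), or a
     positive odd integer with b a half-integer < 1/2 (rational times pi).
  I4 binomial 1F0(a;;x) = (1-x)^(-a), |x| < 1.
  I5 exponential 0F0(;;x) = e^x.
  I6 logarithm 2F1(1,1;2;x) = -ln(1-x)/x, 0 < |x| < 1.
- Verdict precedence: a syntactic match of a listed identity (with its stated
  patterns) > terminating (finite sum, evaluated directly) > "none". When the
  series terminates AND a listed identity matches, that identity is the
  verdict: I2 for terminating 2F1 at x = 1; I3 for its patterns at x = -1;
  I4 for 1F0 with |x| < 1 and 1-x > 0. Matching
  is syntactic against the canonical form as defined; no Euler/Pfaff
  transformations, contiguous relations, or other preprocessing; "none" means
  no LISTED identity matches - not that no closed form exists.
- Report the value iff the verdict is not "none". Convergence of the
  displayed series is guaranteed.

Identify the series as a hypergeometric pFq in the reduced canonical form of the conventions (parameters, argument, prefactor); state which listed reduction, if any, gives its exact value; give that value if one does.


Key step: x = \frac{1}{2} and (1)_k (prefactor -4/5) is k! itself.
Adjacent-term ratio: r(k) = \frac{1}{2} * (k-\frac{3}{2}) (k-\frac{5}{4}) / [(k-\frac{7}{8}) (k+1)] - rational in k, leading ratio \frac{1}{2}; with t_0 = -\frac{4}{5}, classification follows.

Classification (C = -\frac{4}{5}): 2F1 with upper {-\frac{3}{2}, -\frac{5}{4}}, lower {-\frac{7}{8}}, argument x = \frac{1}{2}. Verdict: none (x = \frac{1}{2}): each listed identity misses the multisets {-\frac{3}{2}, -\frac{5}{4}} ; {-\frac{7}{8}}.


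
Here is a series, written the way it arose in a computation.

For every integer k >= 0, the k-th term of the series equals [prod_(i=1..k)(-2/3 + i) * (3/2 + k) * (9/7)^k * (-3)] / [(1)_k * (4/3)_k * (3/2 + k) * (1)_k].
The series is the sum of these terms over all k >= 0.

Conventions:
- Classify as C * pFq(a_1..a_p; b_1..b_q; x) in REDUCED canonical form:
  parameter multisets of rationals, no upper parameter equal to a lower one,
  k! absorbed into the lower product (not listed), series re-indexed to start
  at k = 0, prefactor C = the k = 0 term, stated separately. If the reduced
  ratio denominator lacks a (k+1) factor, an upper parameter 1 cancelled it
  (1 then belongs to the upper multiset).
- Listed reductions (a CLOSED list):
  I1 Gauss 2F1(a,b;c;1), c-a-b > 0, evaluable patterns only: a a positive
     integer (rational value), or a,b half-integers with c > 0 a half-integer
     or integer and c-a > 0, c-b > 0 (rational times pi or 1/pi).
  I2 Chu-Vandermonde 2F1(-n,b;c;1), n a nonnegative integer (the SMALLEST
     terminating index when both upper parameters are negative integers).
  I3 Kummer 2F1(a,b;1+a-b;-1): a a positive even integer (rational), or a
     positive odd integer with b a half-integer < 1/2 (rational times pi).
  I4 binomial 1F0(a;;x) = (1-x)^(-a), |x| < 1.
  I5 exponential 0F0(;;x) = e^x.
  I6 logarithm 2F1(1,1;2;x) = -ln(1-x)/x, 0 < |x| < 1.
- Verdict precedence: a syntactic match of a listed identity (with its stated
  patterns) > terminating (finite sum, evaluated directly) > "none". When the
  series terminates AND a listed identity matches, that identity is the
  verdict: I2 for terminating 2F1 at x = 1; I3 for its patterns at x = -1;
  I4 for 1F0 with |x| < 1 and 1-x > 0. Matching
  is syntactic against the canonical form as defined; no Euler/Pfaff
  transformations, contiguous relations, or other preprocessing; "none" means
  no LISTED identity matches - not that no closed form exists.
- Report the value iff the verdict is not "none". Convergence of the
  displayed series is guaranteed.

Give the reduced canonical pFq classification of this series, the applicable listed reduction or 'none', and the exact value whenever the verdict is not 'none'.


Canonical form: C = -3 times 1F2 with upper {1/3}, lower {1, 4/3}, x = 9/7. Verdict: none here - no I1-I6 shape fits x = 9/7 with lower {1, 4/3}.

First insight: t_0 being -3, (1)_k (prefactor -3) is k! itself.
Step ratio: r(k) = (9/7) * (k+1/3) / [(k+1) (k+4/3) (k+1)] ; factor over Q: parameters, x = (9/7), and C = -3.


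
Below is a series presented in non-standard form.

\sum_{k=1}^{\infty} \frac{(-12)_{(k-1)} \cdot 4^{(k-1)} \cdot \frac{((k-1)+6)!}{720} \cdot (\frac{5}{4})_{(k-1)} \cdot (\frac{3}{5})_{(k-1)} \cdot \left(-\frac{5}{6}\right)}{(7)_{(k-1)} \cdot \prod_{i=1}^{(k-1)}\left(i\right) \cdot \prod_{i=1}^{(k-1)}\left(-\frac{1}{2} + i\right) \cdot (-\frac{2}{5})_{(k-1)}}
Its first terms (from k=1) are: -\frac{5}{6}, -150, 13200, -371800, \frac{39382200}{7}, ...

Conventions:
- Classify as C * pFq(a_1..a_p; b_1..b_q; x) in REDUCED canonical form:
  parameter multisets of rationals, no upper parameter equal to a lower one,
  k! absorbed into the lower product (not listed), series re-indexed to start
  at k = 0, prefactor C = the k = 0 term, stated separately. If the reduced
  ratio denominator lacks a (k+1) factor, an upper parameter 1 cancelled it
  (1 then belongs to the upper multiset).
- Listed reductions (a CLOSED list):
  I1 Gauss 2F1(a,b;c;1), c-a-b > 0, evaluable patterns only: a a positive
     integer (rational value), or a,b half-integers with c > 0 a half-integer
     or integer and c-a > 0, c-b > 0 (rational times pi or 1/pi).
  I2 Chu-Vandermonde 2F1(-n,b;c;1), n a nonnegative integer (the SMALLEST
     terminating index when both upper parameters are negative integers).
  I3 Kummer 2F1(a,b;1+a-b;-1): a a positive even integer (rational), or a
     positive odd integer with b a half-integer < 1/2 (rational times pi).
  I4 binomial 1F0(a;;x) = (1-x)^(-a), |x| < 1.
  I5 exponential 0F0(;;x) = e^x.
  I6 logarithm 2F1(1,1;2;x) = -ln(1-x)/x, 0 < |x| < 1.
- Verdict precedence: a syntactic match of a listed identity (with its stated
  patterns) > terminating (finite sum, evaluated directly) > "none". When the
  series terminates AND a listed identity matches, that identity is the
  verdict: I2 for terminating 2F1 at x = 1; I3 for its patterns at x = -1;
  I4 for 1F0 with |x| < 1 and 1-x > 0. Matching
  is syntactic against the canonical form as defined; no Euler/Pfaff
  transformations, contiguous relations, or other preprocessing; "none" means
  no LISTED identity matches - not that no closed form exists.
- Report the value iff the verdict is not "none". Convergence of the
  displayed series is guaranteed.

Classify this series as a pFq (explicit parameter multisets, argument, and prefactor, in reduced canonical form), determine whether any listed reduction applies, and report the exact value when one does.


The series (x = 4) is 3F2: upper {-12, \frac{3}{5}, \frac{5}{4}}, lower {-\frac{2}{5}, \frac{1}{2}}, prefactor -\frac{5}{6}. Verdict: terminating. (-12)_k vanishes past k = 12, leaving a 13-term sum, computed directly. Value: \frac{4976283184885}{18354}.

Structural cue: x = 4 and the lower running product (prefactor -5/6) is a rising factorial.
Term ratio: r(k) = 4 * (k-12) (k+\frac{3}{5}) (k+\frac{5}{4}) / [(k-\frac{2}{5}) (k+\frac{1}{2}) (k+1)] - poly over poly, x = 4 from leading terms; C = -\frac{5}{6} at k = 0.


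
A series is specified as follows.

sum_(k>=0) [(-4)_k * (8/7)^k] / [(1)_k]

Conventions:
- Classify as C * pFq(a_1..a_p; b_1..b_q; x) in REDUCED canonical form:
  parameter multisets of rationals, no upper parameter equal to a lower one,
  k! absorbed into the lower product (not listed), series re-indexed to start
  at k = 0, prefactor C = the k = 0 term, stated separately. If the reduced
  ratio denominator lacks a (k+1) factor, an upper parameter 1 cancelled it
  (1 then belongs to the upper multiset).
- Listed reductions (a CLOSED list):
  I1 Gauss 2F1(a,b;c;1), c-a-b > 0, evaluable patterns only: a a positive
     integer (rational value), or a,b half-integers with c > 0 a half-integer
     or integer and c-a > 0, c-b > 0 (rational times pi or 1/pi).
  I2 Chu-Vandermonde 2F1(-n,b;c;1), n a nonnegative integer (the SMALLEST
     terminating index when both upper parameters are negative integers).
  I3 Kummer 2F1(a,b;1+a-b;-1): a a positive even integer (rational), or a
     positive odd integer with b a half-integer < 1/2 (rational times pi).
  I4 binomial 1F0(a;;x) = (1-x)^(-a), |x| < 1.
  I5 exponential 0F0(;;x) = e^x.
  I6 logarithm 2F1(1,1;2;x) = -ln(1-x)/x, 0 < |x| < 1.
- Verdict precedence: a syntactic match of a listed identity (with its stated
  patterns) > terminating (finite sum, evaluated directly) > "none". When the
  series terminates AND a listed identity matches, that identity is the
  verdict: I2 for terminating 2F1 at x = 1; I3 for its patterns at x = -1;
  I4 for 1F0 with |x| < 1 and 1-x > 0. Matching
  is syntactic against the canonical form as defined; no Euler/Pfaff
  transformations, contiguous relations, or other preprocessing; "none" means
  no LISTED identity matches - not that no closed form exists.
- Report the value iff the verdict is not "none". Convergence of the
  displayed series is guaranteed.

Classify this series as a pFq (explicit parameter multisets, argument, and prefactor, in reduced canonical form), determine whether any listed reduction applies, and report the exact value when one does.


Prefactor 1, argument 8/7: 1F0 with upper {-4} over lower {-}. Verdict: terminating - the sum ends at index 4 because -4 is a negative integer; exact evaluation follows. Value: 1/2401.

The tell: x = (8/7) and (1)_k (C = 1, x = 8/7) is k! itself.
Term ratio: r(k) = (8/7) * (k-4) / [(k+1)] - poly over poly, x = (8/7) from leading terms; C = 1 at k = 0.


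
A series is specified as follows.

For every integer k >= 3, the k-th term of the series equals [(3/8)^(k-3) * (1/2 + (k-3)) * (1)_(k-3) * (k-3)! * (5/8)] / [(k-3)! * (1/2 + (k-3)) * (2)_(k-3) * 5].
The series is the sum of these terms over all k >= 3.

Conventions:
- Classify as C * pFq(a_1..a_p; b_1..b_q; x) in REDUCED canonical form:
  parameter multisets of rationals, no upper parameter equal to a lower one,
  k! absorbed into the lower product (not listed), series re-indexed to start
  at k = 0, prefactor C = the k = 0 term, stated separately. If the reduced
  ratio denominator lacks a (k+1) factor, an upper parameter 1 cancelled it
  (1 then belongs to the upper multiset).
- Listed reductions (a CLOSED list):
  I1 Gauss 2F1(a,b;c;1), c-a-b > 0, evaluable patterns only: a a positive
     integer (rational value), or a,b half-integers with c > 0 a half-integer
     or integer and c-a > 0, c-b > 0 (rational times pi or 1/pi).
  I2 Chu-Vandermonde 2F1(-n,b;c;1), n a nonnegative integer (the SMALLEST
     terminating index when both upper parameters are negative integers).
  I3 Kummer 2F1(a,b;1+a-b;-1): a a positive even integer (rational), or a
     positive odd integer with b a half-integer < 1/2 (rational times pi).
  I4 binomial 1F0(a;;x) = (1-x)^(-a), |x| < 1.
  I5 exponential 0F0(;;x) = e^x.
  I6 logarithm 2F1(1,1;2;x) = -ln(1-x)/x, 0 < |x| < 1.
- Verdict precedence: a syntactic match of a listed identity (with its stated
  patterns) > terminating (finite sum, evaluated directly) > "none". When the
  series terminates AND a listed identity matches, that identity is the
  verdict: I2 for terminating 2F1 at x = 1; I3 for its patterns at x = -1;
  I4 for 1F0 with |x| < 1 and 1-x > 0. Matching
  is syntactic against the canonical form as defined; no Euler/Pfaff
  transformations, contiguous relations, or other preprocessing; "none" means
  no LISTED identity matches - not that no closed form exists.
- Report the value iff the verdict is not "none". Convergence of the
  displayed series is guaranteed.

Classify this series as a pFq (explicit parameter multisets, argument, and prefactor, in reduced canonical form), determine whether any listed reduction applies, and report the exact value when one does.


Classification (C = 1/8): 2F1 with upper {1, 1}, lower {2}, argument x = 3/8. Verdict: logarithm (I6) applies (the logarithm: parameters (1,1;2), x = 3/8). Value: (-1/3) * ln(5/8).

First insight: with t_0 = 1/8, the constant factors (C = 1/8, x = 3/8) combine into one prefactor.
Ratio: r(k) = (3/8) * (k+1) (k+1) / [(k+2) (k+1)] ; factor over Q: parameters, x = (3/8), and C = 1/8.


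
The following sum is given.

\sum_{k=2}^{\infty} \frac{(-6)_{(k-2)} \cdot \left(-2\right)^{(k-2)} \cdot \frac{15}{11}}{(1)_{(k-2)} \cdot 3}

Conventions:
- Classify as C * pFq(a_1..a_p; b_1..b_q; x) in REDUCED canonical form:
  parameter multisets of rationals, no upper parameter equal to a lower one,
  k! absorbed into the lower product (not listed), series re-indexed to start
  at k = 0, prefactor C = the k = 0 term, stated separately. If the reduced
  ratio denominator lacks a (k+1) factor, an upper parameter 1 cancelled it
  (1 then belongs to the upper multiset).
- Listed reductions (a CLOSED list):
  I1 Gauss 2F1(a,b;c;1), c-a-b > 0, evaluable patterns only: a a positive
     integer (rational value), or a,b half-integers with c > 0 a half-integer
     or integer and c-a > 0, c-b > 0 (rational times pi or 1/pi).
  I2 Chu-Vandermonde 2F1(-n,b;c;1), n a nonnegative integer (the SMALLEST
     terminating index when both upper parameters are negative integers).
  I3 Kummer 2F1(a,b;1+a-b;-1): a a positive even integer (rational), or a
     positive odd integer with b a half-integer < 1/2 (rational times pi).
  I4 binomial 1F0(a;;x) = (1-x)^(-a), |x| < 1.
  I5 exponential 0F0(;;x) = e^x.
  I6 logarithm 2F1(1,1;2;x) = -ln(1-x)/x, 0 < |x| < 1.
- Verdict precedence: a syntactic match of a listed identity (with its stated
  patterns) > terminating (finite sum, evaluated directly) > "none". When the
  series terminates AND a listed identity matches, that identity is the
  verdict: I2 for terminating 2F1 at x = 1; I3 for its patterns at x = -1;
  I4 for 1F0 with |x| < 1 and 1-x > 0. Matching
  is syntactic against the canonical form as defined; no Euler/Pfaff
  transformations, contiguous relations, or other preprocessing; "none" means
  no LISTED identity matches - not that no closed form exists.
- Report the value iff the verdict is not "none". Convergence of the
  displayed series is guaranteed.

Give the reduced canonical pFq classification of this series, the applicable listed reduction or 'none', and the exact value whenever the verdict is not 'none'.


With C = \frac{5}{11}: the canonical form is 1F0(-6; -; -2). Verdict: terminating. (-6)_k vanishes past k = 6, leaving a 7-term sum, computed directly. Hence: \frac{3645}{11}.

The tell: with t_0 = \frac{5}{11}, (1)_k (C = 5/11) is k! itself.
Step ratio: r(k) = -2 * (k-6) / [(k+1)] - rational in k. x = -2; t_0 = \frac{5}{11}; negate the roots.


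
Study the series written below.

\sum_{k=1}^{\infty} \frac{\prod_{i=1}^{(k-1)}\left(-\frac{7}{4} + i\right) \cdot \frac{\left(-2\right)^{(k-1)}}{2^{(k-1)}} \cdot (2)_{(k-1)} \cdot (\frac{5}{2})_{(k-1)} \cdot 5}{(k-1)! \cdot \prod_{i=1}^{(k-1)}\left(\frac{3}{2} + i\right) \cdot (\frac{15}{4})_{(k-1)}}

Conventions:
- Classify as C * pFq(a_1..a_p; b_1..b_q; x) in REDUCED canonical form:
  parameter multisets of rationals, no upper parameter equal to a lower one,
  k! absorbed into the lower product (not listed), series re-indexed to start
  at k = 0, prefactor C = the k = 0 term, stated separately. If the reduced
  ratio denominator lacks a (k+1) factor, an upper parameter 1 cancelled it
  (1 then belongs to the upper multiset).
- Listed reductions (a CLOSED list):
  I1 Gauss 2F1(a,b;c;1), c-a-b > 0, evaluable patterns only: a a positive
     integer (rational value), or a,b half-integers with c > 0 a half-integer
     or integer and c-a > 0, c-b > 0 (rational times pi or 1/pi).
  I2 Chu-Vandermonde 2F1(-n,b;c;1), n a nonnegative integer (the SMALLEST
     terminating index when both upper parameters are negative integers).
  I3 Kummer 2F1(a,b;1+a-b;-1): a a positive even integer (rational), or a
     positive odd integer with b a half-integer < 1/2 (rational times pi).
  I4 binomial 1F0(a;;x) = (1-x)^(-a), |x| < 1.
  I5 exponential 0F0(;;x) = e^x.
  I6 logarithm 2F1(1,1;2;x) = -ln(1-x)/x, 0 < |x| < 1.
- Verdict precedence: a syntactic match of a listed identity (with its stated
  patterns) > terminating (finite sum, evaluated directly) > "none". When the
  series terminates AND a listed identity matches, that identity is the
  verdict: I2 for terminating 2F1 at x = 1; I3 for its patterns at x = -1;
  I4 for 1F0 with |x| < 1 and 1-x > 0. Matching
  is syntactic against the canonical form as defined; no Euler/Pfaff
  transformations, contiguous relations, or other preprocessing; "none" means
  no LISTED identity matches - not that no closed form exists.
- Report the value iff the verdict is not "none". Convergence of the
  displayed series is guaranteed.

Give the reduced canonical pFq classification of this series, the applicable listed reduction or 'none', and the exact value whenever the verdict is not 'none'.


Prefactor 5, argument -1: 2F1 with upper {-\frac{3}{4}, 2} over lower {\frac{15}{4}}. Verdict: the Kummer evaluation I3 matches (x = -1; c = \frac{15}{4} equals 1+a-b for upper {-\frac{3}{4}, 2}: listed pattern). Exact value: \frac{55}{8}.

Key step: t_0 = 5 here, and the running product (C = 5) telescopes to a rising factorial.
Ratio: r(k) = -1 * (k-\frac{3}{4}) (k+2) / [(k+\frac{15}{4}) (k+1)] - rational in k, leading ratio -1; with t_0 = 5, classification follows.
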